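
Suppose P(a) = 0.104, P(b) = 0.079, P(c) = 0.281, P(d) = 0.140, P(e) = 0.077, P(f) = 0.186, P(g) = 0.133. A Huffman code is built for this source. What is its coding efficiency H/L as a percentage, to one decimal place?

Entropy H = −Σ p log₂ p ≈ 2.6639 bits.
Huffman merges: 77/1000+79/1000→39/250; 13/125+133/1000→237/1000; 7/50+39/250→37/125; 93/500+237/1000→423/1000; 281/1000+37/125→577/1000; 423/1000+577/1000→1. L = 2689/1000 ≈ 2.6890.
Efficiency = H/L = 2.6639/2.6890 = 99.1%.

99.1%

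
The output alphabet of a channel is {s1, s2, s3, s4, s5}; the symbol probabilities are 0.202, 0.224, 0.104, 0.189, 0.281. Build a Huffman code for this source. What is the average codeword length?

2.293 bits/symbol

Repeatedly combine the two least-probable nodes; the expected code length is the sum of the merged weights.
merge 13/125 + 189/1000 → 293/1000
merge 101/500 + 28/125 → 213/500
merge 281/1000 + 293/1000 → 287/500
merge 213/500 + 287/500 → 1
L = 293/1000 + 213/500 + 287/500 + 1 = 2293/1000 = 2.293 bits/symbol.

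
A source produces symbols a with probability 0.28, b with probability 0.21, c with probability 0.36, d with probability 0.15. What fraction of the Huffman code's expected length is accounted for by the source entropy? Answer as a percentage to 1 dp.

96.4%

Entropy H = −Σ p log₂ p ≈ 1.9282 bits.
Huffman merges: 3/20+21/100→9/25; 7/25+9/25→16/25; 9/25+16/25→1. L = 2 ≈ 2.0000.
Efficiency = H/L = 1.9282/2.0000 = 96.4%.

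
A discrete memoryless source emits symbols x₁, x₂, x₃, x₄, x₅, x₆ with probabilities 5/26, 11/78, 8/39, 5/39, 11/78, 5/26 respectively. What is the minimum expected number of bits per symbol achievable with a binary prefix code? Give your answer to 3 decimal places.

2.603 bits/symbol

Repeatedly combine the two least-probable nodes; the expected code length is the sum of the merged weights.
merge 5/39 + 11/78 → 7/26
merge 11/78 + 5/26 → 1/3
merge 5/26 + 8/39 → 31/78
merge 7/26 + 1/3 → 47/78
merge 31/78 + 47/78 → 1
L = 7/26 + 1/3 + 31/78 + 47/78 + 1 = 203/78 ≈ 2.603 bits/symbol.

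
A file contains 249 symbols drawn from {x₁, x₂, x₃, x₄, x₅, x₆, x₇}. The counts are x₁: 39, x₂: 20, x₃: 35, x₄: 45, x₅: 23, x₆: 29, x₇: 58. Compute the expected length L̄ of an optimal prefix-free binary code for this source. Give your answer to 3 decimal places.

Probabilities are the counts divided by 249.
Repeatedly combine the two least-probable nodes; the expected code length is the sum of the merged weights.
merge 20/249 + 23/249 → 43/249
merge 29/249 + 35/249 → 64/249
merge 13/83 + 43/249 → 82/249
merge 15/83 + 58/249 → 103/249
merge 64/249 + 82/249 → 146/249
merge 103/249 + 146/249 → 1
L = 43/249 + 64/249 + 82/249 + 103/249 + 146/249 + 1 = 229/83 ≈ 2.759 bits/symbol.

2.759 bits/symbol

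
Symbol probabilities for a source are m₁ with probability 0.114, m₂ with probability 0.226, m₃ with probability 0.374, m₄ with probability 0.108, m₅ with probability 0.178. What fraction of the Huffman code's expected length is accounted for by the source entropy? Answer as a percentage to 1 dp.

Entropy H = −Σ p log₂ p ≈ 2.1627 bits.
Huffman merges: 27/250+57/500→111/500; 89/500+111/500→2/5; 113/500+187/500→3/5; 2/5+3/5→1. L = 1111/500 ≈ 2.2220.
Efficiency = H/L = 2.1627/2.2220 = 97.3%.

97.3%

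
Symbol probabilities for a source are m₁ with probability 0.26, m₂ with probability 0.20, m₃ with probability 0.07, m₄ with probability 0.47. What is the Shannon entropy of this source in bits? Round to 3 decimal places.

1.750 bits

H = −Σ pᵢ log₂ pᵢ.
−0.26·log₂(0.26) = 0.5053
−0.20·log₂(0.20) = 0.4644
−0.07·log₂(0.07) = 0.2686
−0.47·log₂(0.47) = 0.5120
Sum ≈ 1.7502 → 1.750 bits.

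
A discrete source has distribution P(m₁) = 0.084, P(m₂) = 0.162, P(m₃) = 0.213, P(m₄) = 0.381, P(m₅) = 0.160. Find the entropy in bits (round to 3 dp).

2.154 bits

H = −Σ pᵢ log₂ pᵢ.
−0.084·log₂(0.084) = 0.3002
−0.162·log₂(0.162) = 0.4254
−0.213·log₂(0.213) = 0.4752
−0.381·log₂(0.381) = 0.5304
−0.160·log₂(0.160) = 0.4230
Sum ≈ 2.1542 → 2.154 bits.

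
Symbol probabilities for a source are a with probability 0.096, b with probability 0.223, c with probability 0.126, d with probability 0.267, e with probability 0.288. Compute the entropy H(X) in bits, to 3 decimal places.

H = −Σ pᵢ log₂ pᵢ.
−0.096·log₂(0.096) = 0.3246
−0.223·log₂(0.223) = 0.4828
−0.126·log₂(0.126) = 0.3766
−0.267·log₂(0.267) = 0.5087
−0.288·log₂(0.288) = 0.5172
Sum ≈ 2.2097 → 2.210 bits.

2.210 bits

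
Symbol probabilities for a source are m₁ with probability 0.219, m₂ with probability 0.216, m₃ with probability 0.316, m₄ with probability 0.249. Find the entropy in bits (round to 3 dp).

H = −Σ pᵢ log₂ pᵢ.
−0.219·log₂(0.219) = 0.4798
−0.216·log₂(0.216) = 0.4776
−0.316·log₂(0.316) = 0.5252
−0.249·log₂(0.249) = 0.4994
Sum ≈ 1.9820 → 1.982 bits.

1.982 bits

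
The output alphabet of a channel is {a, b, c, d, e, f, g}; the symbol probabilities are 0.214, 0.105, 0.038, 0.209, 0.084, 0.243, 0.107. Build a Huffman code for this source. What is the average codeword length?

Repeatedly combine the two least-probable nodes; the expected code length is the sum of the merged weights.
merge 19/500 + 21/250 → 61/500
merge 21/200 + 107/1000 → 53/250
merge 61/500 + 209/1000 → 331/1000
merge 53/250 + 107/500 → 213/500
merge 243/1000 + 331/1000 → 287/500
merge 213/500 + 287/500 → 1
L = 61/500 + 53/250 + 331/1000 + 213/500 + 287/500 + 1 = 533/200 = 2.665 bits/symbol.

2.665 bits/symbol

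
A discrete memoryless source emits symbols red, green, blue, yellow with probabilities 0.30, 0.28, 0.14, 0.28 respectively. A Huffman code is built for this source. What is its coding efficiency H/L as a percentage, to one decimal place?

Entropy H = −Σ p log₂ p ≈ 1.9466 bits.
Huffman merges: 7/50+7/25→21/50; 7/25+3/10→29/50; 21/50+29/50→1. L = 2 ≈ 2.0000.
Efficiency = H/L = 1.9466/2.0000 = 97.3%.

97.3%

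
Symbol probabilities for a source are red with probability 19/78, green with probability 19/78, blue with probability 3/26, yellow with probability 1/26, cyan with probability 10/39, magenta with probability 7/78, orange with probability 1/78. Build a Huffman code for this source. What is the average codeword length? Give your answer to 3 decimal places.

Repeatedly combine the two least-probable nodes; the expected code length is the sum of the merged weights.
merge 1/78 + 1/26 → 2/39
merge 2/39 + 7/78 → 11/78
merge 3/26 + 11/78 → 10/39
merge 19/78 + 19/78 → 19/39
merge 10/39 + 10/39 → 20/39
merge 19/39 + 20/39 → 1
L = 2/39 + 11/78 + 10/39 + 19/39 + 20/39 + 1 = 191/78 ≈ 2.449 bits/symbol.

2.449 bits/symbol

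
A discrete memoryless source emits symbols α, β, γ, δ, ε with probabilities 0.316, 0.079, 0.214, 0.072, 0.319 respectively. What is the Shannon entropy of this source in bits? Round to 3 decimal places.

H = −Σ pᵢ log₂ pᵢ.
−0.316·log₂(0.316) = 0.5252
−0.079·log₂(0.079) = 0.2893
−0.214·log₂(0.214) = 0.4760
−0.072·log₂(0.072) = 0.2733
−0.319·log₂(0.319) = 0.5258
Sum ≈ 2.0896 → 2.090 bits.

2.090 bits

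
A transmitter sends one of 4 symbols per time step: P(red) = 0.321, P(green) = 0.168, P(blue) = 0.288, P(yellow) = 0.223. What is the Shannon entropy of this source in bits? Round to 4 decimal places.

1.9586 bits

H = −Σ pᵢ log₂ pᵢ.
−0.321·log₂(0.321) = 0.5262
−0.168·log₂(0.168) = 0.4323
−0.288·log₂(0.288) = 0.5172
−0.223·log₂(0.223) = 0.4828
Sum ≈ 1.9586 → 1.9586 bits.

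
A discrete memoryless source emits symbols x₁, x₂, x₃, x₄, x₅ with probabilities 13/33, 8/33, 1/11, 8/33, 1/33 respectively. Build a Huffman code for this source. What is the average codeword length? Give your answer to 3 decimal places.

2.091 bits/symbol

Repeatedly combine the two least-probable nodes; the expected code length is the sum of the merged weights.
merge 1/33 + 1/11 → 4/33
merge 4/33 + 8/33 → 4/11
merge 8/33 + 4/11 → 20/33
merge 13/33 + 20/33 → 1
L = 4/33 + 4/11 + 20/33 + 1 = 23/11 ≈ 2.091 bits/symbol.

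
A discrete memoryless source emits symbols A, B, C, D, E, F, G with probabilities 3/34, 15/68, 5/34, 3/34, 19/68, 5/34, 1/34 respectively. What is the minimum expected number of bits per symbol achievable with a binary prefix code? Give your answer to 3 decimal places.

2.618 bits/symbol

Repeatedly combine the two least-probable nodes; the expected code length is the sum of the merged weights.
merge 1/34 + 3/34 → 2/17
merge 3/34 + 2/17 → 7/34
merge 5/34 + 5/34 → 5/17
merge 7/34 + 15/68 → 29/68
merge 19/68 + 5/17 → 39/68
merge 29/68 + 39/68 → 1
L = 2/17 + 7/34 + 5/17 + 29/68 + 39/68 + 1 = 89/34 ≈ 2.618 bits/symbol.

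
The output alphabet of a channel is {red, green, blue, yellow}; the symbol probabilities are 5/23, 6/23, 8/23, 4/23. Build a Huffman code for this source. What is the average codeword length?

2 bits/symbol

Repeatedly combine the two least-probable nodes; the expected code length is the sum of the merged weights.
merge 4/23 + 5/23 → 9/23
merge 6/23 + 8/23 → 14/23
merge 9/23 + 14/23 → 1
L = 9/23 + 14/23 + 1 = 2 bits/symbol.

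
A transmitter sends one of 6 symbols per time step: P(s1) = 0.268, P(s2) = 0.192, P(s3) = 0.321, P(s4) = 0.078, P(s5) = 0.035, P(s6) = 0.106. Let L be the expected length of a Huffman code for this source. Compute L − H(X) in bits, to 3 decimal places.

Entropy H = −Σ p log₂ p ≈ 2.2920 bits.
Huffman merges: 7/200+39/500→113/1000; 53/500+113/1000→219/1000; 24/125+219/1000→411/1000; 67/250+321/1000→589/1000; 411/1000+589/1000→1. L = 583/250 ≈ 2.3320.
L − H = 2.3320 − 2.2920 = 0.040 bits.

0.040 bits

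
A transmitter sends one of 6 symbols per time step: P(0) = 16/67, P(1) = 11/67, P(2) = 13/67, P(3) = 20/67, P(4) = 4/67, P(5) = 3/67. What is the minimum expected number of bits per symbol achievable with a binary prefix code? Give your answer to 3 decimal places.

2.373 bits/symbol

Repeatedly combine the two least-probable nodes; the expected code length is the sum of the merged weights.
merge 3/67 + 4/67 → 7/67
merge 7/67 + 11/67 → 18/67
merge 13/67 + 16/67 → 29/67
merge 18/67 + 20/67 → 38/67
merge 29/67 + 38/67 → 1
L = 7/67 + 18/67 + 29/67 + 38/67 + 1 = 159/67 ≈ 2.373 bits/symbol.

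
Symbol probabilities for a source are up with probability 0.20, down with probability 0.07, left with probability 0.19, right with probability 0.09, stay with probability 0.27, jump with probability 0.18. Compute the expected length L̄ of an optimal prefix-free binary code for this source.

Repeatedly combine the two least-probable nodes; the expected code length is the sum of the merged weights.
merge 7/100 + 9/100 → 4/25
merge 4/25 + 9/50 → 17/50
merge 19/100 + 1/5 → 39/100
merge 27/100 + 17/50 → 61/100
merge 39/100 + 61/100 → 1
L = 4/25 + 17/50 + 39/100 + 61/100 + 1 = 5/2 = 2.5 bits/symbol.

2.5 bits/symbol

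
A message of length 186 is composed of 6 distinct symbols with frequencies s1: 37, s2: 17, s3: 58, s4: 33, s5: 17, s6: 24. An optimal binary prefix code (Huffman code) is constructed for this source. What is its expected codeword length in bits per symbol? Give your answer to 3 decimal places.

2.489 bits/symbol

Probabilities are the counts divided by 186.
Repeatedly combine the two least-probable nodes; the expected code length is the sum of the merged weights.
merge 17/186 + 17/186 → 17/93
merge 4/31 + 11/62 → 19/62
merge 17/93 + 37/186 → 71/186
merge 19/62 + 29/93 → 115/186
merge 71/186 + 115/186 → 1
L = 17/93 + 19/62 + 71/186 + 115/186 + 1 = 463/186 ≈ 2.489 bits/symbol.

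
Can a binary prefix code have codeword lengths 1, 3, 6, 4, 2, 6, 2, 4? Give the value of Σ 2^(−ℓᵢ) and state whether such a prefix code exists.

With common denominator 2^6 = 64: Σ 2^(−ℓᵢ) = 32/64 + 8/64 + 1/64 + 4/64 + 16/64 + 1/64 + 16/64 + 4/64 = 82/64 = 1.28125.
Kraft's inequality requires Σ ≤ 1; here Σ = 1.28125 > 1, so no such prefix code exists.

1.28125; no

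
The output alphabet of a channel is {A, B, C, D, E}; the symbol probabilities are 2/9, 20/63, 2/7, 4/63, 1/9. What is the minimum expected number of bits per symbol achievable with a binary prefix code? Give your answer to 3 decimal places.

2.175 bits/symbol

Repeatedly combine the two least-probable nodes; the expected code length is the sum of the merged weights.
merge 4/63 + 1/9 → 11/63
merge 11/63 + 2/9 → 25/63
merge 2/7 + 20/63 → 38/63
merge 25/63 + 38/63 → 1
L = 11/63 + 25/63 + 38/63 + 1 = 137/63 ≈ 2.175 bits/symbol.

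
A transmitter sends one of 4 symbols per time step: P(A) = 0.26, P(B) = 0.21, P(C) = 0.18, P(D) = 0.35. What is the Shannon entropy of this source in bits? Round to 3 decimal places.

1.954 bits

H = −Σ pᵢ log₂ pᵢ.
−0.26·log₂(0.26) = 0.5053
−0.21·log₂(0.21) = 0.4728
−0.18·log₂(0.18) = 0.4453
−0.35·log₂(0.35) = 0.5301
Sum ≈ 1.9535 → 1.954 bits.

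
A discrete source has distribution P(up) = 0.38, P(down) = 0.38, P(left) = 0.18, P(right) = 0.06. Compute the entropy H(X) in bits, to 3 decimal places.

1.750 bits

H = −Σ pᵢ log₂ pᵢ.
−0.38·log₂(0.38) = 0.5305
−0.38·log₂(0.38) = 0.5305
−0.18·log₂(0.18) = 0.4453
−0.06·log₂(0.06) = 0.2435
Sum ≈ 1.7497 → 1.750 bits.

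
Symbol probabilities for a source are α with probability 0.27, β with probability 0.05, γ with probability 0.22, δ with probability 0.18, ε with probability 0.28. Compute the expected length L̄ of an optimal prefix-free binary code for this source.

Repeatedly combine the two least-probable nodes; the expected code length is the sum of the merged weights.
merge 1/20 + 9/50 → 23/100
merge 11/50 + 23/100 → 9/20
merge 27/100 + 7/25 → 11/20
merge 9/20 + 11/20 → 1
L = 23/100 + 9/20 + 11/20 + 1 = 223/100 = 2.23 bits/symbol.

2.23 bits/symbol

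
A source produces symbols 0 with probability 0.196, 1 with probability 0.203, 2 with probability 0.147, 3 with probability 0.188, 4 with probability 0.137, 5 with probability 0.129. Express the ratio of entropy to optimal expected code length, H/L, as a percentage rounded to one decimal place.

Entropy H = −Σ p log₂ p ≈ 2.5617 bits.
Huffman merges: 129/1000+137/1000→133/500; 147/1000+47/250→67/200; 49/250+203/1000→399/1000; 133/500+67/200→601/1000; 399/1000+601/1000→1. L = 2601/1000 ≈ 2.6010.
Efficiency = H/L = 2.5617/2.6010 = 98.5%.

98.5%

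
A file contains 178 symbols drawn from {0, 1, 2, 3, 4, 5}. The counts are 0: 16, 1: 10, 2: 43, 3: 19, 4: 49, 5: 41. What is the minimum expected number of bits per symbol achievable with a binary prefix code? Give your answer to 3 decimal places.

Probabilities are the counts divided by 178.
Repeatedly combine the two least-probable nodes; the expected code length is the sum of the merged weights.
merge 5/89 + 8/89 → 13/89
merge 19/178 + 13/89 → 45/178
merge 41/178 + 43/178 → 42/89
merge 45/178 + 49/178 → 47/89
merge 42/89 + 47/89 → 1
L = 13/89 + 45/178 + 42/89 + 47/89 + 1 = 427/178 ≈ 2.399 bits/symbol.

2.399 bits/symbol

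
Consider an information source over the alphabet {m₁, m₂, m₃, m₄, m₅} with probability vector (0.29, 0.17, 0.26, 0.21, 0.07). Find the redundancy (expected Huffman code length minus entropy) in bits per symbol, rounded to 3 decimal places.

Entropy H = −Σ p log₂ p ≈ 2.1992 bits.
Huffman merges: 7/100+17/100→6/25; 21/100+6/25→9/20; 13/50+29/100→11/20; 9/20+11/20→1. L = 56/25 ≈ 2.2400.
L − H = 2.2400 − 2.1992 = 0.041 bits.

0.041 bits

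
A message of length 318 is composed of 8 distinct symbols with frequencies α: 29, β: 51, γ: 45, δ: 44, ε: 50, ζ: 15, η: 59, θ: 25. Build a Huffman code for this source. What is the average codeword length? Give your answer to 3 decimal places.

2.940 bits/symbol

Probabilities are the counts divided by 318.
Repeatedly combine the two least-probable nodes; the expected code length is the sum of the merged weights.
merge 5/106 + 25/318 → 20/159
merge 29/318 + 20/159 → 23/106
merge 22/159 + 15/106 → 89/318
merge 25/159 + 17/106 → 101/318
merge 59/318 + 23/106 → 64/159
merge 89/318 + 101/318 → 95/159
merge 64/159 + 95/159 → 1
L = 20/159 + 23/106 + 89/318 + 101/318 + 64/159 + 95/159 + 1 = 935/318 ≈ 2.940 bits/symbol.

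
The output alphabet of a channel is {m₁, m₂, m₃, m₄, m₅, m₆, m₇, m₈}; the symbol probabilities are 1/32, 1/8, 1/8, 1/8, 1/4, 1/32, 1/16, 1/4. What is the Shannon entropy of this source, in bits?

Each probability is a power of 1/2, so log₂(1/p) is an integer.
H = Σ p·log₂(1/p) = 1/32·5 + 1/8·3 + 1/8·3 + 1/8·3 + 1/4·2 + 1/32·5 + 1/16·4 + 1/4·2 = 2.6875 bits.

2.6875 bits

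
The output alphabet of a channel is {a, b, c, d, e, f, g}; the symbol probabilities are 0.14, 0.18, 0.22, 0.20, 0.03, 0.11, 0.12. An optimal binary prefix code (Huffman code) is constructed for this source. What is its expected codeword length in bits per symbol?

2.72 bits/symbol

Repeatedly combine the two least-probable nodes; the expected code length is the sum of the merged weights.
merge 3/100 + 11/100 → 7/50
merge 3/25 + 7/50 → 13/50
merge 7/50 + 9/50 → 8/25
merge 1/5 + 11/50 → 21/50
merge 13/50 + 8/25 → 29/50
merge 21/50 + 29/50 → 1
L = 7/50 + 13/50 + 8/25 + 21/50 + 29/50 + 1 = 68/25 = 2.72 bits/symbol.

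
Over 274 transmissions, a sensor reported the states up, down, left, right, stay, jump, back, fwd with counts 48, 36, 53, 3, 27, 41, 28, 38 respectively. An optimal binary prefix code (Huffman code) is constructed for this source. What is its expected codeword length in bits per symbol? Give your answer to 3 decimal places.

Probabilities are the counts divided by 274.
Repeatedly combine the two least-probable nodes; the expected code length is the sum of the merged weights.
merge 3/274 + 27/274 → 15/137
merge 14/137 + 15/137 → 29/137
merge 18/137 + 19/137 → 37/137
merge 41/274 + 24/137 → 89/274
merge 53/274 + 29/137 → 111/274
merge 37/137 + 89/274 → 163/274
merge 111/274 + 163/274 → 1
L = 15/137 + 29/137 + 37/137 + 89/274 + 111/274 + 163/274 + 1 = 799/274 ≈ 2.916 bits/symbol.

2.916 bits/symbol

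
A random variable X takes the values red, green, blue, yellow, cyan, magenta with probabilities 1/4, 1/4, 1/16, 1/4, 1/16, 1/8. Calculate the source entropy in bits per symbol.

2.375 bits

Each probability is a power of 1/2, so log₂(1/p) is an integer.
H = Σ p·log₂(1/p) = 1/4·2 + 1/4·2 + 1/16·4 + 1/4·2 + 1/16·4 + 1/8·3 = 2.375 bits.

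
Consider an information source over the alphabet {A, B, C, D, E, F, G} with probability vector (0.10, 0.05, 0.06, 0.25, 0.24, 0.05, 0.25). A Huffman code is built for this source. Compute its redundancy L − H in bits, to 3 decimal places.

0.018 bits

Entropy H = −Σ p log₂ p ≈ 2.5021 bits.
Huffman merges: 1/20+1/20→1/10; 3/50+1/10→4/25; 1/10+4/25→13/50; 6/25+1/4→49/100; 1/4+13/50→51/100; 49/100+51/100→1. L = 63/25 ≈ 2.5200.
L − H = 2.5200 − 2.5021 = 0.018 bits.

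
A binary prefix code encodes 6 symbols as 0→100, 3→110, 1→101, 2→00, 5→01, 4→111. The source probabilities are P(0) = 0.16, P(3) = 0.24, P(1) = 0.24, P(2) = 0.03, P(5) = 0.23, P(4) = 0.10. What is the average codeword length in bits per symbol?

L̄ = Σ pᵢ·ℓᵢ = 0.16·3 + 0.24·3 + 0.24·3 + 0.03·2 + 0.23·2 + 0.10·3 = 2.74 bits/symbol.

2.74 bits/symbol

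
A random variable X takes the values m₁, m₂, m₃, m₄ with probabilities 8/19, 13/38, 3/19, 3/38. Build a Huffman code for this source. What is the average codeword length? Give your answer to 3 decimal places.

1.816 bits/symbol

Repeatedly combine the two least-probable nodes; the expected code length is the sum of the merged weights.
merge 3/38 + 3/19 → 9/38
merge 9/38 + 13/38 → 11/19
merge 8/19 + 11/19 → 1
L = 9/38 + 11/19 + 1 = 69/38 ≈ 1.816 bits/symbol.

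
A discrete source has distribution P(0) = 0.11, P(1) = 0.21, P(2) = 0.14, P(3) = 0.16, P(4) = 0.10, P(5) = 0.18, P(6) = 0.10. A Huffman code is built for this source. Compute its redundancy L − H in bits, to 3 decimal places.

Entropy H = −Σ p log₂ p ≈ 2.7529 bits.
Huffman merges: 1/10+1/10→1/5; 11/100+7/50→1/4; 4/25+9/50→17/50; 1/5+21/100→41/100; 1/4+17/50→59/100; 41/100+59/100→1. L = 279/100 ≈ 2.7900.
L − H = 2.7900 − 2.7529 = 0.037 bits.

0.037 bits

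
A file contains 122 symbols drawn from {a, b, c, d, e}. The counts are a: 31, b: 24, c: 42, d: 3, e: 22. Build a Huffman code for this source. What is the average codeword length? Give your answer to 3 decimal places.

2.205 bits/symbol

Probabilities are the counts divided by 122.
Repeatedly combine the two least-probable nodes; the expected code length is the sum of the merged weights.
merge 3/122 + 11/61 → 25/122
merge 12/61 + 25/122 → 49/122
merge 31/122 + 21/61 → 73/122
merge 49/122 + 73/122 → 1
L = 25/122 + 49/122 + 73/122 + 1 = 269/122 ≈ 2.205 bits/symbol.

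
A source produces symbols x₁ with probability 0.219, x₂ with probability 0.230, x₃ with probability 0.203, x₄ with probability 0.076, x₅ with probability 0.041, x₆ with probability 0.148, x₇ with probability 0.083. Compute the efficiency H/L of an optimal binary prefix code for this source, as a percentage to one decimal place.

98.0%

Entropy H = −Σ p log₂ p ≈ 2.6120 bits.
Huffman merges: 41/1000+19/250→117/1000; 83/1000+117/1000→1/5; 37/250+1/5→87/250; 203/1000+219/1000→211/500; 23/100+87/250→289/500; 211/500+289/500→1. L = 533/200 ≈ 2.6650.
Efficiency = H/L = 2.6120/2.6650 = 98.0%.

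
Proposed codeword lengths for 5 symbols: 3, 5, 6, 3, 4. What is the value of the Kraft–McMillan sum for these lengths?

0.359375

With common denominator 2^6 = 64: Σ 2^(−ℓᵢ) = 8/64 + 2/64 + 1/64 + 8/64 + 4/64 = 23/64 = 0.359375.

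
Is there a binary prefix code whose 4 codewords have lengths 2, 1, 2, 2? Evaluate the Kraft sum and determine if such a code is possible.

1.25; no

With common denominator 2^2 = 4: Σ 2^(−ℓᵢ) = 1/4 + 2/4 + 1/4 + 1/4 = 5/4 = 1.25.
Kraft's inequality requires Σ ≤ 1; here Σ = 1.25 > 1, so no such prefix code exists.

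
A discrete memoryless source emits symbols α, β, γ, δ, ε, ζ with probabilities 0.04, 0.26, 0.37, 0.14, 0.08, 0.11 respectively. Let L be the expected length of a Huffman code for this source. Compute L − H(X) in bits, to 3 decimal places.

Entropy H = −Σ p log₂ p ≈ 2.2607 bits.
Huffman merges: 1/25+2/25→3/25; 11/100+3/25→23/100; 7/50+23/100→37/100; 13/50+37/100→63/100; 37/100+63/100→1. L = 47/20 ≈ 2.3500.
L − H = 2.3500 − 2.2607 = 0.089 bits.

0.089 bits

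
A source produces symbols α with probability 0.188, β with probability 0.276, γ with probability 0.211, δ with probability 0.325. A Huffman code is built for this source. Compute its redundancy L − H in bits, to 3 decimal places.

Entropy H = −Σ p log₂ p ≈ 1.9665 bits.
Huffman merges: 47/250+211/1000→399/1000; 69/250+13/40→601/1000; 399/1000+601/1000→1. L = 2 ≈ 2.0000.
L − H = 2.0000 − 1.9665 = 0.033 bits.

0.033 bits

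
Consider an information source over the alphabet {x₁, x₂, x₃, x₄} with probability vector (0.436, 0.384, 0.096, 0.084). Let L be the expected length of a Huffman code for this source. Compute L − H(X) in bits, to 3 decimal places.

0.067 bits

Entropy H = −Σ p log₂ p ≈ 1.6771 bits.
Huffman merges: 21/250+12/125→9/50; 9/50+48/125→141/250; 109/250+141/250→1. L = 218/125 ≈ 1.7440.
L − H = 1.7440 − 1.6771 = 0.067 bits.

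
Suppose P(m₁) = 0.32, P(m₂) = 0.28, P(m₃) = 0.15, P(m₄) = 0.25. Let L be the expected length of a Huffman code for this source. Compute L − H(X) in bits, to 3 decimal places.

Entropy H = −Σ p log₂ p ≈ 1.9508 bits.
Huffman merges: 3/20+1/4→2/5; 7/25+8/25→3/5; 2/5+3/5→1. L = 2 ≈ 2.0000.
L − H = 2.0000 − 1.9508 = 0.049 bits.

0.049 bits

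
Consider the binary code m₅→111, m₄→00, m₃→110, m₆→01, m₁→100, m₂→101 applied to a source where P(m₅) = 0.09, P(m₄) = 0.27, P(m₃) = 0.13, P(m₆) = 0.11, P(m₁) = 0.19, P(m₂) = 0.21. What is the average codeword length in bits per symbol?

L̄ = Σ pᵢ·ℓᵢ = 0.09·3 + 0.27·2 + 0.13·3 + 0.11·2 + 0.19·3 + 0.21·3 = 2.62 bits/symbol.

2.62 bits/symbol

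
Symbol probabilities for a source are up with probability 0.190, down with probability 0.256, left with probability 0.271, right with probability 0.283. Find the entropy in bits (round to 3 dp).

H = −Σ pᵢ log₂ pᵢ.
−0.190·log₂(0.190) = 0.4552
−0.256·log₂(0.256) = 0.5032
−0.271·log₂(0.271) = 0.5105
−0.283·log₂(0.283) = 0.5154
Sum ≈ 1.9843 → 1.984 bits.

1.984 bits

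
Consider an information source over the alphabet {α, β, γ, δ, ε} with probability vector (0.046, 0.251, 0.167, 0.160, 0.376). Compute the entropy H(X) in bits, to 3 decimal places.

2.090 bits

H = −Σ pᵢ log₂ pᵢ.
−0.046·log₂(0.046) = 0.2043
−0.251·log₂(0.251) = 0.5006
−0.167·log₂(0.167) = 0.4312
−0.160·log₂(0.160) = 0.4230
−0.376·log₂(0.376) = 0.5306
Sum ≈ 2.0897 → 2.090 bits.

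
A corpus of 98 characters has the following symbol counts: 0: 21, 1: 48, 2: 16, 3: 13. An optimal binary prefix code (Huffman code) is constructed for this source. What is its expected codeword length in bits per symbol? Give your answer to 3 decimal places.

1.806 bits/symbol

Probabilities are the counts divided by 98.
Repeatedly combine the two least-probable nodes; the expected code length is the sum of the merged weights.
merge 13/98 + 8/49 → 29/98
merge 3/14 + 29/98 → 25/49
merge 24/49 + 25/49 → 1
L = 29/98 + 25/49 + 1 = 177/98 ≈ 1.806 bits/symbol.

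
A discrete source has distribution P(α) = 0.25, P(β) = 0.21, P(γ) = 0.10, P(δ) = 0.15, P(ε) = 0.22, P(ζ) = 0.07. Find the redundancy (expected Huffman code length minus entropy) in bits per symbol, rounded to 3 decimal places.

0.025 bits

Entropy H = −Σ p log₂ p ≈ 2.4647 bits.
Huffman merges: 7/100+1/10→17/100; 3/20+17/100→8/25; 21/100+11/50→43/100; 1/4+8/25→57/100; 43/100+57/100→1. L = 249/100 ≈ 2.4900.
L − H = 2.4900 − 2.4647 = 0.025 bits.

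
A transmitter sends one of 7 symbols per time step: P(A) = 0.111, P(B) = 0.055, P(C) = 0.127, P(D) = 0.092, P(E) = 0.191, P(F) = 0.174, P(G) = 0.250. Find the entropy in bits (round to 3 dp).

2.672 bits

H = −Σ pᵢ log₂ pᵢ.
−0.111·log₂(0.111) = 0.3520
−0.055·log₂(0.055) = 0.2301
−0.127·log₂(0.127) = 0.3781
−0.092·log₂(0.092) = 0.3167
−0.191·log₂(0.191) = 0.4562
−0.174·log₂(0.174) = 0.4390
−0.250·log₂(0.250) = 0.5000
Sum ≈ 2.6721 → 2.672 bits.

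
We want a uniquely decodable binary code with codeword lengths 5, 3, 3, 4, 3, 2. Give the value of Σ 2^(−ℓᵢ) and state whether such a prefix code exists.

0.71875; yes

With common denominator 2^5 = 32: Σ 2^(−ℓᵢ) = 1/32 + 4/32 + 4/32 + 2/32 + 4/32 + 8/32 = 23/32 = 0.71875.
Kraft's inequality requires Σ ≤ 1; here Σ = 0.71875 ≤ 1, so such a prefix code exists.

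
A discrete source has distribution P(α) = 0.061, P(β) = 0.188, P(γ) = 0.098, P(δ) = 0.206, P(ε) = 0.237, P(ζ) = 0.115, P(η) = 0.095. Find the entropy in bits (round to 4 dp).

2.6711 bits

H = −Σ pᵢ log₂ pᵢ.
−0.061·log₂(0.061) = 0.2461
−0.188·log₂(0.188) = 0.4533
−0.098·log₂(0.098) = 0.3284
−0.206·log₂(0.206) = 0.4695
−0.237·log₂(0.237) = 0.4923
−0.115·log₂(0.115) = 0.3588
−0.095·log₂(0.095) = 0.3226
Sum ≈ 2.6711 → 2.6711 bits.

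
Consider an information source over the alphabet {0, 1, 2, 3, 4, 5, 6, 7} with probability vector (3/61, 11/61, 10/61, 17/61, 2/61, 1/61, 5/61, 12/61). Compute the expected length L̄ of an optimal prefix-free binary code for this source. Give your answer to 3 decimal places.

2.672 bits/symbol

Repeatedly combine the two least-probable nodes; the expected code length is the sum of the merged weights.
merge 1/61 + 2/61 → 3/61
merge 3/61 + 3/61 → 6/61
merge 5/61 + 6/61 → 11/61
merge 10/61 + 11/61 → 21/61
merge 11/61 + 12/61 → 23/61
merge 17/61 + 21/61 → 38/61
merge 23/61 + 38/61 → 1
L = 3/61 + 6/61 + 11/61 + 21/61 + 23/61 + 38/61 + 1 = 163/61 ≈ 2.672 bits/symbol.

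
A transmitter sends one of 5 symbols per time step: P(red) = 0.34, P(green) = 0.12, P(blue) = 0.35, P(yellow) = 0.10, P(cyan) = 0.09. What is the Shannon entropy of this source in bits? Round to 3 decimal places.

2.071 bits

H = −Σ pᵢ log₂ pᵢ.
−0.34·log₂(0.34) = 0.5292
−0.12·log₂(0.12) = 0.3671
−0.35·log₂(0.35) = 0.5301
−0.10·log₂(0.10) = 0.3322
−0.09·log₂(0.09) = 0.3127
Sum ≈ 2.0712 → 2.071 bits.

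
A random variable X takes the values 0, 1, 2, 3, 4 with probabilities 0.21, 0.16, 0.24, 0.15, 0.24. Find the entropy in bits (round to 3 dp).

2.295 bits

H = −Σ pᵢ log₂ pᵢ.
−0.21·log₂(0.21) = 0.4728
−0.16·log₂(0.16) = 0.4230
−0.24·log₂(0.24) = 0.4941
−0.15·log₂(0.15) = 0.4105
−0.24·log₂(0.24) = 0.4941
Sum ≈ 2.2947 → 2.295 bits.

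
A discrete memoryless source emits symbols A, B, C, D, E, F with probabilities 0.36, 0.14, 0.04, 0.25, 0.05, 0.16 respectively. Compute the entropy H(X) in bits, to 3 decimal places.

2.253 bits

H = −Σ pᵢ log₂ pᵢ.
−0.36·log₂(0.36) = 0.5306
−0.14·log₂(0.14) = 0.3971
−0.04·log₂(0.04) = 0.1858
−0.25·log₂(0.25) = 0.5000
−0.05·log₂(0.05) = 0.2161
−0.16·log₂(0.16) = 0.4230
Sum ≈ 2.2526 → 2.253 bits.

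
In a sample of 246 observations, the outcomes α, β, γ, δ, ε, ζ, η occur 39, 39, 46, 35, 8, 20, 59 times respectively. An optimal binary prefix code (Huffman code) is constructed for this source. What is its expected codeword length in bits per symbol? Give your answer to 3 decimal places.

Probabilities are the counts divided by 246.
Repeatedly combine the two least-probable nodes; the expected code length is the sum of the merged weights.
merge 4/123 + 10/123 → 14/123
merge 14/123 + 35/246 → 21/82
merge 13/82 + 13/82 → 13/41
merge 23/123 + 59/246 → 35/82
merge 21/82 + 13/41 → 47/82
merge 35/82 + 47/82 → 1
L = 14/123 + 21/82 + 13/41 + 35/82 + 47/82 + 1 = 661/246 ≈ 2.687 bits/symbol.

2.687 bits/symbol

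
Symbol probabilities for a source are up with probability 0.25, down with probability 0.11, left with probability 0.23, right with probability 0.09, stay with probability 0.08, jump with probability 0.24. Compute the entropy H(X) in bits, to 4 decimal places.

H = −Σ pᵢ log₂ pᵢ.
−0.25·log₂(0.25) = 0.5000
−0.11·log₂(0.11) = 0.3503
−0.23·log₂(0.23) = 0.4877
−0.09·log₂(0.09) = 0.3127
−0.08·log₂(0.08) = 0.2915
−0.24·log₂(0.24) = 0.4941
Sum ≈ 2.4363 → 2.4363 bits.

2.4363 bits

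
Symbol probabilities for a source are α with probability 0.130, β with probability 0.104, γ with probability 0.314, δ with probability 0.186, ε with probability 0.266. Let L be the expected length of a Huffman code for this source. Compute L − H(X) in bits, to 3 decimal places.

0.027 bits

Entropy H = −Σ p log₂ p ≈ 2.2065 bits.
Huffman merges: 13/125+13/100→117/500; 93/500+117/500→21/50; 133/500+157/500→29/50; 21/50+29/50→1. L = 1117/500 ≈ 2.2340.
L − H = 2.2340 − 2.2065 = 0.027 bits.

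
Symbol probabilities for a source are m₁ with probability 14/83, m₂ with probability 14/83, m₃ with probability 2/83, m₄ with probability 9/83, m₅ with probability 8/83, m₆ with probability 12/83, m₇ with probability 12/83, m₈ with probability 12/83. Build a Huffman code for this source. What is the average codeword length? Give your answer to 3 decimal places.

Repeatedly combine the two least-probable nodes; the expected code length is the sum of the merged weights.
merge 2/83 + 8/83 → 10/83
merge 9/83 + 10/83 → 19/83
merge 12/83 + 12/83 → 24/83
merge 12/83 + 14/83 → 26/83
merge 14/83 + 19/83 → 33/83
merge 24/83 + 26/83 → 50/83
merge 33/83 + 50/83 → 1
L = 10/83 + 19/83 + 24/83 + 26/83 + 33/83 + 50/83 + 1 = 245/83 ≈ 2.952 bits/symbol.

2.952 bits/symbol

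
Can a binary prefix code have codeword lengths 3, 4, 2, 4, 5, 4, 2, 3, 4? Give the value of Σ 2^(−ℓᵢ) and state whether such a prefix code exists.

With common denominator 2^5 = 32: Σ 2^(−ℓᵢ) = 4/32 + 2/32 + 8/32 + 2/32 + 1/32 + 2/32 + 8/32 + 4/32 + 2/32 = 33/32 = 1.03125.
Kraft's inequality requires Σ ≤ 1; here Σ = 1.03125 > 1, so no such prefix code exists.

1.03125; no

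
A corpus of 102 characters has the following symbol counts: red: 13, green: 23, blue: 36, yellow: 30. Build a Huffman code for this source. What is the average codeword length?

Probabilities are the counts divided by 102.
Repeatedly combine the two least-probable nodes; the expected code length is the sum of the merged weights.
merge 13/102 + 23/102 → 6/17
merge 5/17 + 6/17 → 11/17
merge 6/17 + 11/17 → 1
L = 6/17 + 11/17 + 1 = 2 bits/symbol.

2 bits/symbol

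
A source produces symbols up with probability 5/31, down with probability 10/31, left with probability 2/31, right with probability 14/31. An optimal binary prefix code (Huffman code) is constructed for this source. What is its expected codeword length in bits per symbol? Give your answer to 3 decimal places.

Repeatedly combine the two least-probable nodes; the expected code length is the sum of the merged weights.
merge 2/31 + 5/31 → 7/31
merge 7/31 + 10/31 → 17/31
merge 14/31 + 17/31 → 1
L = 7/31 + 17/31 + 1 = 55/31 ≈ 1.774 bits/symbol.

1.774 bits/symbol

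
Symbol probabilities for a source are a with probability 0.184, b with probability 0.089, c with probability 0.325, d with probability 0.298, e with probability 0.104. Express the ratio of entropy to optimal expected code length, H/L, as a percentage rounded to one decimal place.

Entropy H = −Σ p log₂ p ≈ 2.1471 bits.
Huffman merges: 89/1000+13/125→193/1000; 23/125+193/1000→377/1000; 149/500+13/40→623/1000; 377/1000+623/1000→1. L = 2193/1000 ≈ 2.1930.
Efficiency = H/L = 2.1471/2.1930 = 97.9%.

97.9%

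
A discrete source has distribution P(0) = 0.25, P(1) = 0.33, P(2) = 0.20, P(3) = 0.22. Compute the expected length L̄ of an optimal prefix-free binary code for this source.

Repeatedly combine the two least-probable nodes; the expected code length is the sum of the merged weights.
merge 1/5 + 11/50 → 21/50
merge 1/4 + 33/100 → 29/50
merge 21/50 + 29/50 → 1
L = 21/50 + 29/50 + 1 = 2 bits/symbol.

2 bits/symbol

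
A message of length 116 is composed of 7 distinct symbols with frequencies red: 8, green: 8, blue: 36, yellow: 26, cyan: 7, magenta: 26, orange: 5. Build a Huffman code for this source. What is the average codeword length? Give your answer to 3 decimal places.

2.483 bits/symbol

Probabilities are the counts divided by 116.
Repeatedly combine the two least-probable nodes; the expected code length is the sum of the merged weights.
merge 5/116 + 7/116 → 3/29
merge 2/29 + 2/29 → 4/29
merge 3/29 + 4/29 → 7/29
merge 13/58 + 13/58 → 13/29
merge 7/29 + 9/29 → 16/29
merge 13/29 + 16/29 → 1
L = 3/29 + 4/29 + 7/29 + 13/29 + 16/29 + 1 = 72/29 ≈ 2.483 bits/symbol.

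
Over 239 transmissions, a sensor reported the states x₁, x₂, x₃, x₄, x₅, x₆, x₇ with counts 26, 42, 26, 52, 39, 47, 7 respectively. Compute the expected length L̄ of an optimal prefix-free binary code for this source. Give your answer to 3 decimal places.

2.724 bits/symbol

Probabilities are the counts divided by 239.
Repeatedly combine the two least-probable nodes; the expected code length is the sum of the merged weights.
merge 7/239 + 26/239 → 33/239
merge 26/239 + 33/239 → 59/239
merge 39/239 + 42/239 → 81/239
merge 47/239 + 52/239 → 99/239
merge 59/239 + 81/239 → 140/239
merge 99/239 + 140/239 → 1
L = 33/239 + 59/239 + 81/239 + 99/239 + 140/239 + 1 = 651/239 ≈ 2.724 bits/symbol.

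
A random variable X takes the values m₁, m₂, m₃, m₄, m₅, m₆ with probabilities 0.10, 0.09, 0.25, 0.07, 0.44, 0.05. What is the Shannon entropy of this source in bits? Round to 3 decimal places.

H = −Σ pᵢ log₂ pᵢ.
−0.10·log₂(0.10) = 0.3322
−0.09·log₂(0.09) = 0.3127
−0.25·log₂(0.25) = 0.5000
−0.07·log₂(0.07) = 0.2686
−0.44·log₂(0.44) = 0.5211
−0.05·log₂(0.05) = 0.2161
Sum ≈ 2.1506 → 2.151 bits.

2.151 bits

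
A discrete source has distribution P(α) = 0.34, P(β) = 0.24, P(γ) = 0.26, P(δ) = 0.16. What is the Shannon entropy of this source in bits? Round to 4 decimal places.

H = −Σ pᵢ log₂ pᵢ.
−0.34·log₂(0.34) = 0.5292
−0.24·log₂(0.24) = 0.4941
−0.26·log₂(0.26) = 0.5053
−0.16·log₂(0.16) = 0.4230
Sum ≈ 1.9516 → 1.9516 bits.

1.9516 bits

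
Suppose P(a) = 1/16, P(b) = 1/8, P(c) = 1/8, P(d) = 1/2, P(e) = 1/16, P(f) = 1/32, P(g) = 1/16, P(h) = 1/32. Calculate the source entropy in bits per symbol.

2.3125 bits

Each probability is a power of 1/2, so log₂(1/p) is an integer.
H = Σ p·log₂(1/p) = 1/16·4 + 1/8·3 + 1/8·3 + 1/2·1 + 1/16·4 + 1/32·5 + 1/16·4 + 1/32·5 = 2.3125 bits.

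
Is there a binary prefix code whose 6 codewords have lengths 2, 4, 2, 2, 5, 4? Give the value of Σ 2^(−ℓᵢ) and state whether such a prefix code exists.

With common denominator 2^5 = 32: Σ 2^(−ℓᵢ) = 8/32 + 2/32 + 8/32 + 8/32 + 1/32 + 2/32 = 29/32 = 0.90625.
Kraft's inequality requires Σ ≤ 1; here Σ = 0.90625 ≤ 1, so such a prefix code exists.

0.90625; yes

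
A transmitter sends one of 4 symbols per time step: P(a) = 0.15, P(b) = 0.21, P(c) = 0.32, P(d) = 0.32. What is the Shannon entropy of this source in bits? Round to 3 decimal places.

H = −Σ pᵢ log₂ pᵢ.
−0.15·log₂(0.15) = 0.4105
−0.21·log₂(0.21) = 0.4728
−0.32·log₂(0.32) = 0.5260
−0.32·log₂(0.32) = 0.5260
Sum ≈ 1.9354 → 1.935 bits.

1.935 bits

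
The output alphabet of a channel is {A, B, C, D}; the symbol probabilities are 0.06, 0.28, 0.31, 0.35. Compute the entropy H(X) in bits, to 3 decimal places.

H = −Σ pᵢ log₂ pᵢ.
−0.06·log₂(0.06) = 0.2435
−0.28·log₂(0.28) = 0.5142
−0.31·log₂(0.31) = 0.5238
−0.35·log₂(0.35) = 0.5301
Sum ≈ 1.8116 → 1.812 bits.

1.812 bits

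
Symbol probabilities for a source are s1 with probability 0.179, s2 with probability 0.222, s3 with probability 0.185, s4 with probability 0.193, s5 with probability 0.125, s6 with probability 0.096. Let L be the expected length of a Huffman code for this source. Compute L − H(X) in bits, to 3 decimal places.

Entropy H = −Σ p log₂ p ≈ 2.5343 bits.
Huffman merges: 12/125+1/8→221/1000; 179/1000+37/200→91/250; 193/1000+221/1000→207/500; 111/500+91/250→293/500; 207/500+293/500→1. L = 517/200 ≈ 2.5850.
L − H = 2.5850 − 2.5343 = 0.051 bits.

0.051 bits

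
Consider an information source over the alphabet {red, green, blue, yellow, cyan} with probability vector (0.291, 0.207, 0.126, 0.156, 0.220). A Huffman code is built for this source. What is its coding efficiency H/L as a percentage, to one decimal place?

Entropy H = −Σ p log₂ p ≈ 2.2639 bits.
Huffman merges: 63/500+39/250→141/500; 207/1000+11/50→427/1000; 141/500+291/1000→573/1000; 427/1000+573/1000→1. L = 1141/500 ≈ 2.2820.
Efficiency = H/L = 2.2639/2.2820 = 99.2%.

99.2%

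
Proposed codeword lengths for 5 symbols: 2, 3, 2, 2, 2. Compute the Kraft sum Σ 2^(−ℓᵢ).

1.125

With common denominator 2^3 = 8: Σ 2^(−ℓᵢ) = 2/8 + 1/8 + 2/8 + 2/8 + 2/8 = 9/8 = 1.125.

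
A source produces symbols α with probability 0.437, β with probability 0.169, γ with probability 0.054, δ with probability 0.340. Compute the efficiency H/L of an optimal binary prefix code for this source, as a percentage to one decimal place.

Entropy H = −Σ p log₂ p ≈ 1.7119 bits.
Huffman merges: 27/500+169/1000→223/1000; 223/1000+17/50→563/1000; 437/1000+563/1000→1. L = 893/500 ≈ 1.7860.
Efficiency = H/L = 1.7119/1.7860 = 95.9%.

95.9%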